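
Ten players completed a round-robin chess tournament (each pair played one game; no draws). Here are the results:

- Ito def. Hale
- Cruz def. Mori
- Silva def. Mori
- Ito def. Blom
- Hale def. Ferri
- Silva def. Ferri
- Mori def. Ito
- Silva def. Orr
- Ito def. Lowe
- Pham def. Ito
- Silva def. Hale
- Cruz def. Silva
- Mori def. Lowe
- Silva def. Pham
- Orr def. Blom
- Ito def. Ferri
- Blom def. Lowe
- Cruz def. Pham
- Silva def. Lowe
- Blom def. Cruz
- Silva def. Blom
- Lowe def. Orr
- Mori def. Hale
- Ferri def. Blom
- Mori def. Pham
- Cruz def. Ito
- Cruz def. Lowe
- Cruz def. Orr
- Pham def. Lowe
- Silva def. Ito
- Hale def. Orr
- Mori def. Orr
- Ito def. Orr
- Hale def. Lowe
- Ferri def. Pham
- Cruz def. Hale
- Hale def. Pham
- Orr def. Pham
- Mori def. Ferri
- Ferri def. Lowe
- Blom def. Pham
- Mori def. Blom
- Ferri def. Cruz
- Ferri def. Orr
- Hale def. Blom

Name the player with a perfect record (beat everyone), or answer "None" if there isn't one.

None

Highest win total is Silva with 8 (out of 9 possible).
Silva lost to Cruz, so no player went undefeated.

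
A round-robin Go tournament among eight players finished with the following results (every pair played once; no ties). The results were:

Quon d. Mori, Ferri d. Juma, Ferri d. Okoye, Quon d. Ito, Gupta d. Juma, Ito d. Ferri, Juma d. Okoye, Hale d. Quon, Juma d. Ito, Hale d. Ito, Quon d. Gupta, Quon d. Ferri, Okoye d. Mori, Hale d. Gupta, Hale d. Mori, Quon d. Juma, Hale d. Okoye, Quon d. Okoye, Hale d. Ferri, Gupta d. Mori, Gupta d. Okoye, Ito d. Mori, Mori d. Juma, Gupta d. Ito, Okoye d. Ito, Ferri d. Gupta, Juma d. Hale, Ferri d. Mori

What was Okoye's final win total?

2

Okoye's results: beat Mori, Ito; lost to Hale, Juma, Ferri, Gupta, Quon.
That is 2 wins.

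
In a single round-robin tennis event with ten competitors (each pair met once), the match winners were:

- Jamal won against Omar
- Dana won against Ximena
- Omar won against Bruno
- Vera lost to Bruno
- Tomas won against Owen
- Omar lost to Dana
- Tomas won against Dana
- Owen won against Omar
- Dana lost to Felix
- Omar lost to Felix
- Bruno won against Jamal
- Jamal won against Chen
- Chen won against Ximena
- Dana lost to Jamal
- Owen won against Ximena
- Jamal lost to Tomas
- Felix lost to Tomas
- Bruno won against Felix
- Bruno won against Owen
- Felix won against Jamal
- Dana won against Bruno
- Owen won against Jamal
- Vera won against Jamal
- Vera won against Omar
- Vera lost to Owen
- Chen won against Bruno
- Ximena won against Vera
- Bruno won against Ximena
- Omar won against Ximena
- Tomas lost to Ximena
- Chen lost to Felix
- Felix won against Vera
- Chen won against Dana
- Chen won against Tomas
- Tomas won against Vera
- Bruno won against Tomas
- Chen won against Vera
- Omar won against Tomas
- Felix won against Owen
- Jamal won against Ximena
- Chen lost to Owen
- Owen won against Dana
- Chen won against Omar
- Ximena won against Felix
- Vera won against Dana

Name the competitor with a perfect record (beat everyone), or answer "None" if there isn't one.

Highest win total is Owen with 6 (out of 9 possible).
Owen lost to Tomas, Felix, Bruno, so no competitor went undefeated.

None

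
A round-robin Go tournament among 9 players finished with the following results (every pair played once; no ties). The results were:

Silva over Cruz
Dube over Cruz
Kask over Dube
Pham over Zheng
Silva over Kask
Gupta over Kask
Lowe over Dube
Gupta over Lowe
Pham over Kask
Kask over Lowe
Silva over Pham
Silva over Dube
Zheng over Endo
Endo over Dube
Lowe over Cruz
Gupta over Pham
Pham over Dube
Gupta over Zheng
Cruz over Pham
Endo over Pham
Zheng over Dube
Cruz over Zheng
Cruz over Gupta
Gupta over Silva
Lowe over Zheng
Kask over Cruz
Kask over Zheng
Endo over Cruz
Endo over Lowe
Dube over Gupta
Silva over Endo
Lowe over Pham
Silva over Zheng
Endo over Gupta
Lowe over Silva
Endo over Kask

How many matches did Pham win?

3

Pham's results: beat Zheng, Kask, Dube; lost to Endo, Cruz, Gupta, Silva, Lowe.
That is 3 wins.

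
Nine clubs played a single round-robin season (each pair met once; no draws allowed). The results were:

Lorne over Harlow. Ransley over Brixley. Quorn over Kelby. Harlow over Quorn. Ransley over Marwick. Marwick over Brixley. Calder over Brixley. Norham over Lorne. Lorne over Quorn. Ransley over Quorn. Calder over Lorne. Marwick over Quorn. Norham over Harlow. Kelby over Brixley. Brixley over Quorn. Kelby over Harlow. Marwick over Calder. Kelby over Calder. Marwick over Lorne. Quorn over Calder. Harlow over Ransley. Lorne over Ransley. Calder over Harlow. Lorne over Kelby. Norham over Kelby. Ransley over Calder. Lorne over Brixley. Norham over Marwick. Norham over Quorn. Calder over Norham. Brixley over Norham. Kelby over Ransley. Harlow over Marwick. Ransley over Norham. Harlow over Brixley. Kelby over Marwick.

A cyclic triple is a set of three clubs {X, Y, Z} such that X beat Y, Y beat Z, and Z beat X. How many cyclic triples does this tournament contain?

24

Win totals: Ransley 5, Brixley 2, Calder 4, Lorne 5, Kelby 5, Quorn 2, Norham 5, Marwick 4, Harlow 4.
A club with w wins dominates both others in C(w,2) triples; summing gives 10 + 1 + 6 + 10 + 10 + 1 + 10 + 6 + 6 = 60 transitive triples.
Total triples C(9,3) = 84, so cyclic triples = 84 − 60 = 24.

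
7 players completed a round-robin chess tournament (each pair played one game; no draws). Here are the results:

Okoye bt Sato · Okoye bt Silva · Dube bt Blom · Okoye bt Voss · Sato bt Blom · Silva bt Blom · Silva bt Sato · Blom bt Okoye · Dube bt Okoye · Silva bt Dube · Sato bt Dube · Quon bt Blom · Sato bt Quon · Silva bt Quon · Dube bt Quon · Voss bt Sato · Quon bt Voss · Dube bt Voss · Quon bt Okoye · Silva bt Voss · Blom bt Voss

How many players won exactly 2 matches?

1

Win totals: Silva 5, Dube 4, Voss 1, Quon 3, Sato 3, Okoye 3, Blom 2.
Exactly 2: Blom — 1 player.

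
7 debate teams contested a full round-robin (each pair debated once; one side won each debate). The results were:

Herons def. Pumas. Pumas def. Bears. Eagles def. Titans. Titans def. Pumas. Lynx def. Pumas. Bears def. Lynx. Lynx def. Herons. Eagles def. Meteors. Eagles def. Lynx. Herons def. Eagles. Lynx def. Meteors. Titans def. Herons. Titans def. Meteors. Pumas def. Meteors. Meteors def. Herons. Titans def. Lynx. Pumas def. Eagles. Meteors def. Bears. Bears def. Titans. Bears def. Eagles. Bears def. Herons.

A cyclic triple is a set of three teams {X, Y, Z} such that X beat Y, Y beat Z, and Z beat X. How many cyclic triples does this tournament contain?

Win totals: Meteors 2, Herons 2, Lynx 3, Bears 4, Eagles 3, Pumas 3, Titans 4.
A team with w wins dominates both others in C(w,2) triples; summing gives 1 + 1 + 3 + 6 + 3 + 3 + 6 = 23 transitive triples.
Total triples C(7,3) = 35, so cyclic triples = 35 − 23 = 12.

12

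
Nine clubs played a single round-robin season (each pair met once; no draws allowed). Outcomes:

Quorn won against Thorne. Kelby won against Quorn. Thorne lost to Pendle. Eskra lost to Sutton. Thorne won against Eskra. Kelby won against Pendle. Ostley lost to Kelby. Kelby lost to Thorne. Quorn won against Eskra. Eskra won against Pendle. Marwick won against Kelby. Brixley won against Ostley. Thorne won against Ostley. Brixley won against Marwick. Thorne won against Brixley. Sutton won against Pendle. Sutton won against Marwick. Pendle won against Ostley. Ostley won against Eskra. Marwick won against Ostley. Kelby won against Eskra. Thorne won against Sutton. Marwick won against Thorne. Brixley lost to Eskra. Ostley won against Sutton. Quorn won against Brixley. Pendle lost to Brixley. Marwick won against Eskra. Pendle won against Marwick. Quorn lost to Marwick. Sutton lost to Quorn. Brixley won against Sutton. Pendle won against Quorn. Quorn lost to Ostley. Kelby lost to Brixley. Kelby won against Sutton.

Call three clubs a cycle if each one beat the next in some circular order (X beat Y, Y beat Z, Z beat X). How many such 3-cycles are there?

Win totals: Thorne 5, Kelby 5, Eskra 2, Sutton 3, Brixley 5, Ostley 3, Marwick 5, Quorn 4, Pendle 4.
A club with w wins dominates both others in C(w,2) triples; summing gives 10 + 10 + 1 + 3 + 10 + 3 + 10 + 6 + 6 = 59 transitive triples.
Total triples C(9,3) = 84, so cyclic triples = 84 − 59 = 25.

25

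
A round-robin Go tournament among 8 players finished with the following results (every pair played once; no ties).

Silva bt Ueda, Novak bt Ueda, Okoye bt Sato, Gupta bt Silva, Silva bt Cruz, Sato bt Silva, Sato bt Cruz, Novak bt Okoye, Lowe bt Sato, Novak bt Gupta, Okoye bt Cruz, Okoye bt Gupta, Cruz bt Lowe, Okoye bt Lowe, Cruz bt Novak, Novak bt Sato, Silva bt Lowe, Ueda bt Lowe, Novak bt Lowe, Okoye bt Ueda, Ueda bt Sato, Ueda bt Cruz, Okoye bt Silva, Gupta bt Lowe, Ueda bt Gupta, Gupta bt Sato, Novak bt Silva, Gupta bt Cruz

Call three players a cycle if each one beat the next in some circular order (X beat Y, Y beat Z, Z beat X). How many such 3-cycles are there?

Win totals: Novak 6, Gupta 4, Lowe 1, Ueda 4, Cruz 2, Okoye 6, Sato 2, Silva 3.
A player with w wins dominates both others in C(w,2) triples; summing gives 15 + 6 + 0 + 6 + 1 + 15 + 1 + 3 = 47 transitive triples.
Total triples C(8,3) = 56, so cyclic triples = 56 − 47 = 9.

9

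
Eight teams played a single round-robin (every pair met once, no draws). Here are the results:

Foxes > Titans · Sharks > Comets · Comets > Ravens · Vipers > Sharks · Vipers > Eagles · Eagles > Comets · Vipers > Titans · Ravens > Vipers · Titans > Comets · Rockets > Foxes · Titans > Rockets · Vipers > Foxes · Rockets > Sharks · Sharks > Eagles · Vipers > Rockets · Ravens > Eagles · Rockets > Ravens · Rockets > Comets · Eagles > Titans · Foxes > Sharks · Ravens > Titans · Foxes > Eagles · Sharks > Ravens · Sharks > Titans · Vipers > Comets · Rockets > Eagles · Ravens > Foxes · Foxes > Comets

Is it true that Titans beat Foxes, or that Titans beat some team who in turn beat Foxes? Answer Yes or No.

Yes

Titans did not beat Foxes directly.
Titans beat Comets, Rockets. Of those, Rockets beat Foxes.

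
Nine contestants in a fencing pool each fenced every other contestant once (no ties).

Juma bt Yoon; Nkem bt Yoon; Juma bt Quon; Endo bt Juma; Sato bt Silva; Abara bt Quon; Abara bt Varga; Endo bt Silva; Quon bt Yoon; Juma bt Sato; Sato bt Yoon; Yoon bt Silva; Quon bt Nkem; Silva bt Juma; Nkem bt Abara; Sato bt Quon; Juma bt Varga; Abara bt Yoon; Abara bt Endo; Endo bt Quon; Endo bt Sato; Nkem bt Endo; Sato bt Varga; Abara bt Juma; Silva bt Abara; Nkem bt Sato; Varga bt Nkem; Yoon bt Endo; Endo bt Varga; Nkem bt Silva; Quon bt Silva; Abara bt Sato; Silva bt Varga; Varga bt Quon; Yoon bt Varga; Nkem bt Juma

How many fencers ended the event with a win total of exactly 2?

Win totals: Silva 3, Juma 4, Yoon 3, Quon 3, Nkem 6, Sato 4, Varga 2, Endo 5, Abara 6.
Exactly 2: Varga — 1 fencer.

1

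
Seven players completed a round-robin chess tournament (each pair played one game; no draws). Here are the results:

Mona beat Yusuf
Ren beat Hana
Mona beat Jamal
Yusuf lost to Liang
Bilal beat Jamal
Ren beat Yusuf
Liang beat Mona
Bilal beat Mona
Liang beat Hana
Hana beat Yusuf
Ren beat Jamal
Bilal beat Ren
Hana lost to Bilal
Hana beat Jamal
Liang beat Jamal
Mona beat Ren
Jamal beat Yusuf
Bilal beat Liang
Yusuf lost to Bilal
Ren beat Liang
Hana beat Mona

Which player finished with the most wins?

Bilal

Win totals: Yusuf 0, Jamal 1, Hana 3, Liang 4, Bilal 6, Ren 4, Mona 3.
Bilal leads with 6 wins (next highest: 4).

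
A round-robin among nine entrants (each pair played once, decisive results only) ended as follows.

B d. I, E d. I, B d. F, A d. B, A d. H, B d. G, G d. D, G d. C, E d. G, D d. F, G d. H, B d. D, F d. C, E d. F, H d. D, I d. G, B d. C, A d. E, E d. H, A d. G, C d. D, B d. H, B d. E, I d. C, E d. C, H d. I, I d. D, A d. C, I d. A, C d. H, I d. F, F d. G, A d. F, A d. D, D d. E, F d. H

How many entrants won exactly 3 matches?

2

Win totals: A 7, B 7, C 2, D 2, E 5, F 3, G 3, H 2, I 5.
Exactly 3: F, G — 2 entrants.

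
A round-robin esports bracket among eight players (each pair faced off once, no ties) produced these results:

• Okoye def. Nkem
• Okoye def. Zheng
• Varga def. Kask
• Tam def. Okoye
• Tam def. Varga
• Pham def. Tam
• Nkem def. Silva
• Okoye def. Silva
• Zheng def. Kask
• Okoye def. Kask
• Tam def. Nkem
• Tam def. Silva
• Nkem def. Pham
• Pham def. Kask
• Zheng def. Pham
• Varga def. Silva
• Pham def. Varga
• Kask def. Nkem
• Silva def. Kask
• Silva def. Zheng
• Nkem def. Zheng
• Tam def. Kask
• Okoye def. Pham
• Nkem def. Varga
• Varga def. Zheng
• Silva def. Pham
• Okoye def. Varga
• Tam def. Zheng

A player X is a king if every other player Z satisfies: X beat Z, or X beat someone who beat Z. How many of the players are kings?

Varga cannot reach Tam, Okoye in two steps.
Tam reaches everyone (king).
Silva cannot reach Okoye in two steps.
Nkem cannot reach Okoye in two steps.
Kask cannot reach Tam, Okoye in two steps.
Okoye reaches everyone (king).
Zheng cannot reach Silva, Okoye in two steps.
Pham reaches everyone (king).
Kings: Tam, Okoye, Pham — 3.

3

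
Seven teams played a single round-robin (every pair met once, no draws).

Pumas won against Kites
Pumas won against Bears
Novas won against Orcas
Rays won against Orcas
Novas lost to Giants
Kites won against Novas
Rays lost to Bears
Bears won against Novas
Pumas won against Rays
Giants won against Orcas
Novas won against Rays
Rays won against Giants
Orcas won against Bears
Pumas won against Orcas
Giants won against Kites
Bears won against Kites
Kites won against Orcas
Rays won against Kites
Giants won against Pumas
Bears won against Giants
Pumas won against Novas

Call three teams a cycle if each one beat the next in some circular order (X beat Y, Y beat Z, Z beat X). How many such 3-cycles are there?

Win totals: Bears 4, Giants 4, Pumas 5, Rays 3, Novas 2, Orcas 1, Kites 2.
A team with w wins dominates both others in C(w,2) triples; summing gives 6 + 6 + 10 + 3 + 1 + 0 + 1 = 27 transitive triples.
Total triples C(7,3) = 35, so cyclic triples = 35 − 27 = 8.

8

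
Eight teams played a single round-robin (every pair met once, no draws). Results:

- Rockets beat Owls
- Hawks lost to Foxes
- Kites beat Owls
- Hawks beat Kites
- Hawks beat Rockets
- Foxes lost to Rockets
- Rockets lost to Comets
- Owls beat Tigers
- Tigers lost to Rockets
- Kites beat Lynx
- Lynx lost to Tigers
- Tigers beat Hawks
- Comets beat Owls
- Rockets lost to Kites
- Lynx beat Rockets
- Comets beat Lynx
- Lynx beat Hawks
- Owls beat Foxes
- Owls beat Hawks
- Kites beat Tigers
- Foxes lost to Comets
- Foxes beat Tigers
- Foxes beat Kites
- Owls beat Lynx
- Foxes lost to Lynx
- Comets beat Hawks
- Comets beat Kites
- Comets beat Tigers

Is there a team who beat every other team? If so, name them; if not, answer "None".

Comets

Comets has 7 wins out of 7 opponents — a perfect record.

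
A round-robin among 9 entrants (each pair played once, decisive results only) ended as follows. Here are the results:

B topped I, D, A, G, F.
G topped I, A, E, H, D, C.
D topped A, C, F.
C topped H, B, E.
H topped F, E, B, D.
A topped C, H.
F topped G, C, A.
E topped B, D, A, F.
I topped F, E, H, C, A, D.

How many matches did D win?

D's results: beat A, C, F; lost to B, E, G, H, I.
That is 3 wins.

3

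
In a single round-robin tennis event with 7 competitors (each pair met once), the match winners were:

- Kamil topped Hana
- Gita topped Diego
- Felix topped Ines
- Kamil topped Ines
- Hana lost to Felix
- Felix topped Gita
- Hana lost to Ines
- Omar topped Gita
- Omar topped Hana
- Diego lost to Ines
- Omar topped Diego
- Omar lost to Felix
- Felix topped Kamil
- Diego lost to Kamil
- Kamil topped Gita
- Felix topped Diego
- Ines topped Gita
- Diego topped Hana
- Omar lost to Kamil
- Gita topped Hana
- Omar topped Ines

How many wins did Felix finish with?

Felix's results: beat Omar, Diego, Kamil, Gita, Ines, Hana; lost to no one.
That is 6 wins.

6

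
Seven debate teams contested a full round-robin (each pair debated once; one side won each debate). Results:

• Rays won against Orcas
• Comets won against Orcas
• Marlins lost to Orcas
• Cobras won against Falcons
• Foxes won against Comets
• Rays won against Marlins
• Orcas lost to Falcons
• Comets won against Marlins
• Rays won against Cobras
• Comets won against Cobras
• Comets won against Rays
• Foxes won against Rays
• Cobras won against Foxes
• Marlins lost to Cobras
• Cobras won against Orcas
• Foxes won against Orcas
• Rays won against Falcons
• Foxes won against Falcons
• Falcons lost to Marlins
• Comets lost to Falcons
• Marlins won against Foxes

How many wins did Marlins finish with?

Marlins' results: beat Falcons, Foxes; lost to Cobras, Orcas, Rays, Comets.
That is 2 wins.

2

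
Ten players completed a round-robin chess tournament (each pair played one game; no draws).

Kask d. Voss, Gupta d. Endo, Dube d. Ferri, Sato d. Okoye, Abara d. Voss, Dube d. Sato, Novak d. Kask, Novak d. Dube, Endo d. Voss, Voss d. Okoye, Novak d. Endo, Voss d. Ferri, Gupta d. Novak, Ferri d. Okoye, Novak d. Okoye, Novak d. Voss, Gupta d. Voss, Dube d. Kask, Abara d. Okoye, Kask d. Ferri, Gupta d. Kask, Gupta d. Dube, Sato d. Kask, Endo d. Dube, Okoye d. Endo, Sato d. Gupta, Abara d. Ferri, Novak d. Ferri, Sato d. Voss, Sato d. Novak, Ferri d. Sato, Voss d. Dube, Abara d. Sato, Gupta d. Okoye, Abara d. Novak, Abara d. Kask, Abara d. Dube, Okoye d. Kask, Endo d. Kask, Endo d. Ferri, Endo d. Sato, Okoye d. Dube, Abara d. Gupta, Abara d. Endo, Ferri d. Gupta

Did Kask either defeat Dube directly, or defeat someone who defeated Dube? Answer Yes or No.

Yes

Kask did not beat Dube directly.
Kask beat Voss, Ferri. Of those, Voss beat Dube.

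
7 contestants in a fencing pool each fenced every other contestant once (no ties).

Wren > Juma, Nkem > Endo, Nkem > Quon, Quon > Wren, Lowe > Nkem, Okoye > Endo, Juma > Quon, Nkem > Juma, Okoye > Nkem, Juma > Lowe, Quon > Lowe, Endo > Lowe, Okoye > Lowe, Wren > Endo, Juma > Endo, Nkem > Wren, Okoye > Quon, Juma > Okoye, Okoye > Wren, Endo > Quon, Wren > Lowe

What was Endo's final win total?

Endo's results: beat Lowe, Quon; lost to Wren, Nkem, Juma, Okoye.
That is 2 wins.

2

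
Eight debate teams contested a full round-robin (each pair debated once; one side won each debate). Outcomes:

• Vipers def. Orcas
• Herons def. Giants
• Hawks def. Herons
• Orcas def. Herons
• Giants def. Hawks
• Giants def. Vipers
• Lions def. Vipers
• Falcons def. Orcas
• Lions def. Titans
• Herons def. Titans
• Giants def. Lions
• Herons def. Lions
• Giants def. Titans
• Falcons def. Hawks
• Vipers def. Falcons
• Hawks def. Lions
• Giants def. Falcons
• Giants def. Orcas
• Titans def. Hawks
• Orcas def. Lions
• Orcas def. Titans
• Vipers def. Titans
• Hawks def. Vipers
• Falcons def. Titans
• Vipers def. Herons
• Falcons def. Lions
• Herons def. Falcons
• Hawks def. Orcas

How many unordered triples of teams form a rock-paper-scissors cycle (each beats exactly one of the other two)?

Win totals: Titans 1, Giants 6, Vipers 4, Hawks 4, Falcons 4, Lions 2, Orcas 3, Herons 4.
A team with w wins dominates both others in C(w,2) triples; summing gives 0 + 15 + 6 + 6 + 6 + 1 + 3 + 6 = 43 transitive triples.
Total triples C(8,3) = 56, so cyclic triples = 56 − 43 = 13.

13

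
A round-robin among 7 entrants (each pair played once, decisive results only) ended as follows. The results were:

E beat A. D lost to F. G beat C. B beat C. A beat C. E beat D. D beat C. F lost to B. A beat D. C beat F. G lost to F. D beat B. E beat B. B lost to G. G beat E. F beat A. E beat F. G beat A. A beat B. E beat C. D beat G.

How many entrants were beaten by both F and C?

0

F beat: A, D, G.
C beat: F.
No one was beaten by both.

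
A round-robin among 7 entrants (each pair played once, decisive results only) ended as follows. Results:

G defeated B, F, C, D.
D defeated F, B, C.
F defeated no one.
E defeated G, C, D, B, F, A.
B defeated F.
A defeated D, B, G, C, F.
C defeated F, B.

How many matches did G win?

G's results: beat B, C, D, F; lost to A, E.
That is 4 wins.

4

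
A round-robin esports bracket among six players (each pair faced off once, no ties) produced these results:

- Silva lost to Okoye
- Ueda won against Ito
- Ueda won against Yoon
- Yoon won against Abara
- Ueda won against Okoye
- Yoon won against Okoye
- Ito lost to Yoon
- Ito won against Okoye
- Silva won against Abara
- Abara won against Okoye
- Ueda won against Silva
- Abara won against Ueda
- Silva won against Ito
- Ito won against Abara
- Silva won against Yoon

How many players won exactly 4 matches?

1

Win totals: Ito 2, Abara 2, Ueda 4, Yoon 3, Okoye 1, Silva 3.
Exactly 4: Ueda — 1 player.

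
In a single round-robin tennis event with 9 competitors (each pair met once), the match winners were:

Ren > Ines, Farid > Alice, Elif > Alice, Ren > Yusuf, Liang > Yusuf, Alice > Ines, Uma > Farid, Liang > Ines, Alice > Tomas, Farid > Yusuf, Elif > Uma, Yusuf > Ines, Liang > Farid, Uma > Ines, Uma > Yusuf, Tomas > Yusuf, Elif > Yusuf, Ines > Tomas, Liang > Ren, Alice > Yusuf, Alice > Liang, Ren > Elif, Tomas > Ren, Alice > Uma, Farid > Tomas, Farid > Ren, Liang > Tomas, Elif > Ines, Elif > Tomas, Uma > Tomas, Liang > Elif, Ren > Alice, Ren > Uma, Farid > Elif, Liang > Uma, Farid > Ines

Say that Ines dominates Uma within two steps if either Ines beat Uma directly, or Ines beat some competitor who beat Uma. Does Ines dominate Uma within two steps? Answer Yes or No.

Ines did not beat Uma directly.
Ines beat Tomas, but each of them lost to Uma. No two-step path.

No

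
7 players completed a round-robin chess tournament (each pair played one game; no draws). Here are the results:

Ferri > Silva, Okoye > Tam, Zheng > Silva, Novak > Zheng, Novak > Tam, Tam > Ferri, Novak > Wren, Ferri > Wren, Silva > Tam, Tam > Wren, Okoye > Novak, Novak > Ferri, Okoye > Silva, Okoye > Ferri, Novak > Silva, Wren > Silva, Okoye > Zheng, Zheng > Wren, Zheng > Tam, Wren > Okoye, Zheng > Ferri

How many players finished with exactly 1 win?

1

Win totals: Zheng 4, Ferri 2, Novak 5, Tam 2, Wren 2, Silva 1, Okoye 5.
Exactly 1: Silva — 1 player.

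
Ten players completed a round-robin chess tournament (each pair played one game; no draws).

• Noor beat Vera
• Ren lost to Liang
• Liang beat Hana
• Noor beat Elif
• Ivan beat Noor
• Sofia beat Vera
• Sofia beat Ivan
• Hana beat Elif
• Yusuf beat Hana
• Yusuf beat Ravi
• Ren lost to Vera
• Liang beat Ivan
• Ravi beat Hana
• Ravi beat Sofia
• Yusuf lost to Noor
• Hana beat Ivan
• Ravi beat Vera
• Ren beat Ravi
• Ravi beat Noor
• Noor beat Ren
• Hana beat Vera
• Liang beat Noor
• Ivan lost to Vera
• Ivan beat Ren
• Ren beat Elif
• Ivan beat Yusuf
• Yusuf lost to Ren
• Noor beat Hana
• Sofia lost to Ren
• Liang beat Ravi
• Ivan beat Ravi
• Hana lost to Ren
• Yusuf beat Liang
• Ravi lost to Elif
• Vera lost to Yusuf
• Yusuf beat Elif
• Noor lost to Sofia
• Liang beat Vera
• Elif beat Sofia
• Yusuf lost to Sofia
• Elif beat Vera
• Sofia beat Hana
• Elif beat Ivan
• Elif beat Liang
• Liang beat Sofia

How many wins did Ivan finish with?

4

Ivan's results: beat Yusuf, Noor, Ren, Ravi; lost to Hana, Sofia, Liang, Elif, Vera.
That is 4 wins.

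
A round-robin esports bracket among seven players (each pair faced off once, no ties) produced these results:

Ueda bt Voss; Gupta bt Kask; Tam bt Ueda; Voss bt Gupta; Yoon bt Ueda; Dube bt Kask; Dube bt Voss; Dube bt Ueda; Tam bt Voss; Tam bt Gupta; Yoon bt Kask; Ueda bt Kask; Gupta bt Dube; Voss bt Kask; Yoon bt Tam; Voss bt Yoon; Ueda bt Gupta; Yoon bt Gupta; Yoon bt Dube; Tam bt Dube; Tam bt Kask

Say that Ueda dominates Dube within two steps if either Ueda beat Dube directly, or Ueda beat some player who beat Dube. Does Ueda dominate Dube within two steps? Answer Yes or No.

Yes

Ueda did not beat Dube directly.
Ueda beat Kask, Gupta, Voss. Of those, Gupta beat Dube.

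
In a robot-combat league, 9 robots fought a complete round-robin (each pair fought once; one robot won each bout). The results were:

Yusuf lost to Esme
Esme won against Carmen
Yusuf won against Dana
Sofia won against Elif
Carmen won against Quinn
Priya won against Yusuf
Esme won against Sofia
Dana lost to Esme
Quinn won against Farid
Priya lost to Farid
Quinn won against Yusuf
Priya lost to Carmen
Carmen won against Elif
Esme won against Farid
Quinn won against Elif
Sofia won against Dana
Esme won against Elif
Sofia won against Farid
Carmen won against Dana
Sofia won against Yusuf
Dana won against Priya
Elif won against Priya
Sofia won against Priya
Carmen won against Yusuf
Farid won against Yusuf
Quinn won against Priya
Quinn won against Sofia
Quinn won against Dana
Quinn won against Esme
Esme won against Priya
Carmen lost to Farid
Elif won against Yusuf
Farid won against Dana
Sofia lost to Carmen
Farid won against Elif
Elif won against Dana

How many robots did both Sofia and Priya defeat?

1

Sofia beat: Yusuf, Dana, Elif, Farid, Priya.
Priya beat: Yusuf.
Both beat: Yusuf — 1.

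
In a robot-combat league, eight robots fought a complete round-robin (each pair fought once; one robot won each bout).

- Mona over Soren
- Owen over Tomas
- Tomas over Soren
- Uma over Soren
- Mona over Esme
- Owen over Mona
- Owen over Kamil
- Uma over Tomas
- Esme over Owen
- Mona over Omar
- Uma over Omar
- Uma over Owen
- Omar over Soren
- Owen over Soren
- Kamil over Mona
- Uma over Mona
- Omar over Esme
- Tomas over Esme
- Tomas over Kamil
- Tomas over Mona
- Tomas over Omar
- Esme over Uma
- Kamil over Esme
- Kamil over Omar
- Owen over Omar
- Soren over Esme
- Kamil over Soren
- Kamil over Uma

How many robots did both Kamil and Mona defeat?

Kamil beat: Uma, Omar, Esme, Mona, Soren.
Mona beat: Omar, Esme, Soren.
Both beat: Omar, Esme, Soren — 3.

3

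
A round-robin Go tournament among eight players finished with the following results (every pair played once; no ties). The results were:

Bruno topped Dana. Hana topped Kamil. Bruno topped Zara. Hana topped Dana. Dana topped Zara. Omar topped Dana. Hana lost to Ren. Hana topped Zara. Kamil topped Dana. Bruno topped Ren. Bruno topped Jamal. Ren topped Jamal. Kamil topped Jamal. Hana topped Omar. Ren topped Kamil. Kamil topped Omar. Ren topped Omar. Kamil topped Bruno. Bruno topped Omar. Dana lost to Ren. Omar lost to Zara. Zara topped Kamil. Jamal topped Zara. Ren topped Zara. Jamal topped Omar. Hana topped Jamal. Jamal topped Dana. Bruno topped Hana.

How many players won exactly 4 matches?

1

Win totals: Zara 2, Dana 1, Hana 5, Jamal 3, Ren 6, Bruno 6, Omar 1, Kamil 4.
Exactly 4: Kamil — 1 player.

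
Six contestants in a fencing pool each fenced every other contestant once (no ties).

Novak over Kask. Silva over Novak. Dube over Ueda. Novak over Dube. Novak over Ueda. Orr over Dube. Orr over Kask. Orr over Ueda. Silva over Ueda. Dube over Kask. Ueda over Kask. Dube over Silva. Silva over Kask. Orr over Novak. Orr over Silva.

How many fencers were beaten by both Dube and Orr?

Dube beat: Silva, Ueda, Kask.
Orr beat: Novak, Silva, Ueda, Dube, Kask.
Both beat: Silva, Ueda, Kask — 3.

3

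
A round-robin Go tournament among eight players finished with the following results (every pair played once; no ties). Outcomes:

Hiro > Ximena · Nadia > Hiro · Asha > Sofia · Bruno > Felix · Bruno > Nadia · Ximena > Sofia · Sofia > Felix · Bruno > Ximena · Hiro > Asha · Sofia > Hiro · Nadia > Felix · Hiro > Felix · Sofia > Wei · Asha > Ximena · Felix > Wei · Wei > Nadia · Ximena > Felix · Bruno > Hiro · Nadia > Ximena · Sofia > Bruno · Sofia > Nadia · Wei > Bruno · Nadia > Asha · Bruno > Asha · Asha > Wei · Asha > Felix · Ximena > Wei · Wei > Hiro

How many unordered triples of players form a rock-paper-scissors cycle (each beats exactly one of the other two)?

15

Win totals: Hiro 3, Wei 3, Nadia 4, Felix 1, Sofia 5, Ximena 3, Asha 4, Bruno 5.
A player with w wins dominates both others in C(w,2) triples; summing gives 3 + 3 + 6 + 0 + 10 + 3 + 6 + 10 = 41 transitive triples.
Total triples C(8,3) = 56, so cyclic triples = 56 − 41 = 15.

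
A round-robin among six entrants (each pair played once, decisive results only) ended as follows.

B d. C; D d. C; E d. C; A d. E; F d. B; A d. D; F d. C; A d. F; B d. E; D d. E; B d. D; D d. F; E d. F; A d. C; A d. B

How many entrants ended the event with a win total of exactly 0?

1

Win totals: A 5, B 3, C 0, D 3, E 2, F 2.
Exactly 0: C — 1 entrant.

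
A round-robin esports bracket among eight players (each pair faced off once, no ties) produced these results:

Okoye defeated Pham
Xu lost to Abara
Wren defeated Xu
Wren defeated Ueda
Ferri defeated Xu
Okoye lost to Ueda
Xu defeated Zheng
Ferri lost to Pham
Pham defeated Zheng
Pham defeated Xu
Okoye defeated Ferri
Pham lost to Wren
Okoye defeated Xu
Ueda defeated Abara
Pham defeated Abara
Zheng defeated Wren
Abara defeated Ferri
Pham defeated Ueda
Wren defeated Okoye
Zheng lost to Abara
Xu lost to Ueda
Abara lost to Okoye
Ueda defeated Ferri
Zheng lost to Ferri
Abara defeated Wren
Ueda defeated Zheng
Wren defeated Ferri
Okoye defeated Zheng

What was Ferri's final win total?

Ferri's results: beat Zheng, Xu; lost to Ueda, Pham, Okoye, Abara, Wren.
That is 2 wins.

2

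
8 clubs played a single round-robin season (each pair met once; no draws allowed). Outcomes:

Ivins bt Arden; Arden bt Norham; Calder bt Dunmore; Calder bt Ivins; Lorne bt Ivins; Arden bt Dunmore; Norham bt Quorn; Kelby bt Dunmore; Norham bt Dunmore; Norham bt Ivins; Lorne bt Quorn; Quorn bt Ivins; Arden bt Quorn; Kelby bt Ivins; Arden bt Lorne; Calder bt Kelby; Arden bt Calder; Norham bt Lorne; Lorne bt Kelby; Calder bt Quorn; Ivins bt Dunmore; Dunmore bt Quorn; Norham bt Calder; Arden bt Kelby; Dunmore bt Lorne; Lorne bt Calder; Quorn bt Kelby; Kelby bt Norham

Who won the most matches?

Win totals: Ivins 2, Dunmore 2, Lorne 4, Norham 5, Kelby 3, Calder 4, Arden 6, Quorn 2.
Arden leads with 6 wins (next highest: 5).

Arden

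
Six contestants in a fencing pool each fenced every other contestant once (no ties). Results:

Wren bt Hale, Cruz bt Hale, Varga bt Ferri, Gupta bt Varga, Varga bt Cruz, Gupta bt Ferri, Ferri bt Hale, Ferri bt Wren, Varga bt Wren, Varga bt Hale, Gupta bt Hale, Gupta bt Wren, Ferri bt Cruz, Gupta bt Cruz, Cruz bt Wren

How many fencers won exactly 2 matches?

1

Win totals: Ferri 3, Cruz 2, Wren 1, Varga 4, Hale 0, Gupta 5.
Exactly 2: Cruz — 1 fencer.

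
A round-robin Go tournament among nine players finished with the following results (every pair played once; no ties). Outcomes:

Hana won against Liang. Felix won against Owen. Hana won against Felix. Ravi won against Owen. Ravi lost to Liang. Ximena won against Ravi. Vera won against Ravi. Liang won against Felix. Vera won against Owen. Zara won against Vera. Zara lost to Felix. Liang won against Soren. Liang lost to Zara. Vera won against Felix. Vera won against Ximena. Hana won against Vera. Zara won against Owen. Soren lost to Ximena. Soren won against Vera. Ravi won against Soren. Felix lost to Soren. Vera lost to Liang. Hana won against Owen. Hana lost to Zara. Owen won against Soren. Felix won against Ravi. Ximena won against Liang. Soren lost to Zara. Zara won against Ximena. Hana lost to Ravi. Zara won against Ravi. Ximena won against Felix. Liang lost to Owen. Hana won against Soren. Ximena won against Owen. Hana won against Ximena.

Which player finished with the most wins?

Zara

Win totals: Liang 4, Vera 4, Owen 2, Soren 2, Ravi 3, Felix 3, Hana 6, Zara 7, Ximena 5.
Zara leads with 7 wins (next highest: 6).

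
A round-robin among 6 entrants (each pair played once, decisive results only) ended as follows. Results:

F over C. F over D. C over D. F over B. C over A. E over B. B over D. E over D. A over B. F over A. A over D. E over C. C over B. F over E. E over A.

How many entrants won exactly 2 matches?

1

Win totals: A 2, B 1, C 3, D 0, E 4, F 5.
Exactly 2: A — 1 entrant.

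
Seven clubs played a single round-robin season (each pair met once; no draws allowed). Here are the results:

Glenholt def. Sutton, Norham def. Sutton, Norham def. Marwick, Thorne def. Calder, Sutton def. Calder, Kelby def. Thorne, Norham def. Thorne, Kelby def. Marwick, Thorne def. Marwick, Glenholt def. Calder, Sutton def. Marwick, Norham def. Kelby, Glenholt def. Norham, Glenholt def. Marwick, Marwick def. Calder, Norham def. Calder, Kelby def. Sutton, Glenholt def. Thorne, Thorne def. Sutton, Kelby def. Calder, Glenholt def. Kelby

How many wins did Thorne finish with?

3

Thorne's results: beat Sutton, Marwick, Calder; lost to Kelby, Glenholt, Norham.
That is 3 wins.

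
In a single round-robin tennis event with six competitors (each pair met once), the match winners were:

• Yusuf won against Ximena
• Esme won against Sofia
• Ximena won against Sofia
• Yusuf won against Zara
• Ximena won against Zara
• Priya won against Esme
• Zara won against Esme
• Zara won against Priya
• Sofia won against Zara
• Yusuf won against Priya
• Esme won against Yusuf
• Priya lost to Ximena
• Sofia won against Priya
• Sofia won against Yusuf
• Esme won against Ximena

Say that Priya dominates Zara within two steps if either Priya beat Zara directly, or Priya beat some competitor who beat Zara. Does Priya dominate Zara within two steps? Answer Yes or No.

Priya did not beat Zara directly.
Priya beat Esme, but each of them lost to Zara. No two-step path.

No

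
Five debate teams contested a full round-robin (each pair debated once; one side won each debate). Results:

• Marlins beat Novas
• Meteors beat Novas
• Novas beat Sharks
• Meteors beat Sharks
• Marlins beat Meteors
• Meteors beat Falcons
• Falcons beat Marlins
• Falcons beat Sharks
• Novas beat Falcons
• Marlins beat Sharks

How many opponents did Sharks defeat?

0

Sharks' results: beat no one; lost to Marlins, Meteors, Novas, Falcons.
That is 0 wins.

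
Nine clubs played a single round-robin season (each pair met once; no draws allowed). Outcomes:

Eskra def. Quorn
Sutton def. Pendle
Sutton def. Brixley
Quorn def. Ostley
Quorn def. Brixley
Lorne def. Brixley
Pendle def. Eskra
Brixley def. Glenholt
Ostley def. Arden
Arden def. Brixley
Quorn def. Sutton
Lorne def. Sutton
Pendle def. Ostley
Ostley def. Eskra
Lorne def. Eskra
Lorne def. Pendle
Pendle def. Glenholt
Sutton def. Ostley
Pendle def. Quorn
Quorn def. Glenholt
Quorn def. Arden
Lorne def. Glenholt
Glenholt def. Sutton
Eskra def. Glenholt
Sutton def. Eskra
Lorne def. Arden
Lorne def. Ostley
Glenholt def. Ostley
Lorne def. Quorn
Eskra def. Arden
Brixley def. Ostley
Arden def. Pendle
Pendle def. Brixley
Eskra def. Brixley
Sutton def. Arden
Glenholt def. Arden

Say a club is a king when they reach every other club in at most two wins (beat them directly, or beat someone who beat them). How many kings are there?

Pendle cannot reach Lorne in two steps.
Glenholt cannot reach Quorn, Lorne in two steps.
Brixley cannot reach Pendle, Quorn, Lorne in two steps.
Eskra cannot reach Lorne in two steps.
Quorn cannot reach Lorne in two steps.
Sutton cannot reach Lorne in two steps.
Lorne reaches everyone (king).
Arden cannot reach Sutton, Lorne in two steps.
Ostley cannot reach Sutton, Lorne in two steps.
Kings: Lorne — 1.

1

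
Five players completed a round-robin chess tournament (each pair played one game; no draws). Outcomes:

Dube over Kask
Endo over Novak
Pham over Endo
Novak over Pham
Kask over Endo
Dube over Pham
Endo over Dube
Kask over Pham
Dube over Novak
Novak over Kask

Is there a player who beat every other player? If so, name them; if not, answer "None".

Highest win total is Dube with 3 (out of 4 possible).
Dube lost to Endo, so no player went undefeated.

None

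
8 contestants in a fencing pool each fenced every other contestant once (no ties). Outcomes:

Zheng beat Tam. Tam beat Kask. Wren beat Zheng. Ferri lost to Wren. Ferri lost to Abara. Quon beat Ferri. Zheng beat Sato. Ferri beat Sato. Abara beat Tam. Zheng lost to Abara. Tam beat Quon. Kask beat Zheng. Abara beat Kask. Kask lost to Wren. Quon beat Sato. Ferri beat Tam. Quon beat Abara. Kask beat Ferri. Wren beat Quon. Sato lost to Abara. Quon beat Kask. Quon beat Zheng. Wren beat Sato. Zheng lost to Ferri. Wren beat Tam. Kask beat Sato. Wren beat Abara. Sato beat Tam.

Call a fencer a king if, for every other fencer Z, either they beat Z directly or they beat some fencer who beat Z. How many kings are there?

Ferri cannot reach Wren, Abara in two steps.
Kask cannot reach Quon, Wren, Abara in two steps.
Quon cannot reach Wren in two steps.
Zheng cannot reach Ferri, Wren, Abara in two steps.
Sato cannot reach Ferri, Zheng, Wren, Abara in two steps.
Wren reaches everyone (king).
Abara cannot reach Wren in two steps.
Tam cannot reach Wren in two steps.
Kings: Wren — 1.

1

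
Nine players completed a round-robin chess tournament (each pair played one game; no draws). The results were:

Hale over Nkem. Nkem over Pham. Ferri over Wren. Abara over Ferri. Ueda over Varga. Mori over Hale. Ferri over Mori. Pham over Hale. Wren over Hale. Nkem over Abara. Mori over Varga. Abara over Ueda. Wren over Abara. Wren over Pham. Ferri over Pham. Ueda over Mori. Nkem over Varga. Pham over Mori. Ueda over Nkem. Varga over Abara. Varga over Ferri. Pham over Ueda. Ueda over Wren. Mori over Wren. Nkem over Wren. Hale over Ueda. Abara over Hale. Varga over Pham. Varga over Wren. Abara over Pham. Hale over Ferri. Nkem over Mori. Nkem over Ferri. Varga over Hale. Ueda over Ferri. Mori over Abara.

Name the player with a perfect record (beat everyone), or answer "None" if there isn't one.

Highest win total is Nkem with 6 (out of 8 possible).
Nkem lost to Hale, Ueda, so no player went undefeated.

None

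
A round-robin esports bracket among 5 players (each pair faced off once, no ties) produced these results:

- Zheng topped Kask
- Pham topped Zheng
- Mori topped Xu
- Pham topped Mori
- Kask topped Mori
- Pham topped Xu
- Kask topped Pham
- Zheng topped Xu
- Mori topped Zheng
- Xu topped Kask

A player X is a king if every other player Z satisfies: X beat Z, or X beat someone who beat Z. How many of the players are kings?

Zheng reaches everyone (king).
Kask reaches everyone (king).
Mori cannot reach Pham in two steps.
Pham reaches everyone (king).
Xu cannot reach Zheng in two steps.
Kings: Zheng, Kask, Pham — 3.

3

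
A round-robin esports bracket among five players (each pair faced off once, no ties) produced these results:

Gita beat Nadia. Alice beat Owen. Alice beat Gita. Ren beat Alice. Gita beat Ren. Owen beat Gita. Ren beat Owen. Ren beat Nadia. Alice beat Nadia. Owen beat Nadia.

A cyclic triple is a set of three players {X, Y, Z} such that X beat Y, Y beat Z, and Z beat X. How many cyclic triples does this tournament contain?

Of the C(5,3) = 10 triples, the cyclic ones are: {Ren, Gita, Owen}; {Ren, Gita, Alice}.
That is 2.

2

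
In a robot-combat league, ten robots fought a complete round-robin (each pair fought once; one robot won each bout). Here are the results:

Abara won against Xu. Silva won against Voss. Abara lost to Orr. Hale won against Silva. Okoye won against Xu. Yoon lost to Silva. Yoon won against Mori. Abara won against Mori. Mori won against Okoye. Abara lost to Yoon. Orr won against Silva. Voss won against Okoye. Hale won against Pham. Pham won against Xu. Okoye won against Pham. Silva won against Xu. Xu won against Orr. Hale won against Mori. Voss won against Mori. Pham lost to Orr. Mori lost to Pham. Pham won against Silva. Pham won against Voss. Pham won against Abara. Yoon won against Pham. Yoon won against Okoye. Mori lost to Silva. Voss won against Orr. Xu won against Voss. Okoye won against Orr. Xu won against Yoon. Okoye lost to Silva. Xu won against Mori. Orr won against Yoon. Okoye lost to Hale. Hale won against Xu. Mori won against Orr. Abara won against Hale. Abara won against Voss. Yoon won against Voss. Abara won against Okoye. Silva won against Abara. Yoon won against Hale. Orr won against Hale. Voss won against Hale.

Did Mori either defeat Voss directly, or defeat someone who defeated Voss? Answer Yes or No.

No

Mori did not beat Voss directly.
Mori beat Orr, Okoye, but each of them lost to Voss. No two-step path.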